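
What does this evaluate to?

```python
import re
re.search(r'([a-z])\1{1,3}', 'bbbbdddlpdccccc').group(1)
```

The match spans [0:4] → 'bbbb'.
Captured: group 1 = 'b'.

'b'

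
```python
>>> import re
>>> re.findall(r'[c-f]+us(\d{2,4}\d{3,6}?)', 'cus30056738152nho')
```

['3005673']

The pattern matches one or more of a character in [c-f], then the literal 'us'; then 2 to 4 of a digit, then 3 to 6 of a digit (lazy) (captured).
Lazy quantifiers expand one character at a time until the remainder of the pattern can match.
Scanning left to right: at [0:10] match 'cus3005673', group 1 = '3005673'.
One capturing group, so `findall` returns just the captured substring from the one match — 1 in all.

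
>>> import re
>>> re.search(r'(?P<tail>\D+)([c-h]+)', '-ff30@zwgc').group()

'-ff'

Pattern: one or more of a non-digit (captured as 'tail'); then one or more of a character in [c-h] (captured).
Unlike `match`, `search` isn't anchored — it looks for the pattern anywhere in the string.
The match spans [0:3] → '-ff'.
Captured: group 1 = '-f', group 2 = 'f'.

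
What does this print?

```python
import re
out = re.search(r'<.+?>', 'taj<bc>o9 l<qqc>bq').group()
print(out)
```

The `?` after the quantifier makes it lazy — it takes as little as possible before letting the rest of the pattern try.
`re.search` scans for the first position where the pattern succeeds.
The match spans [3:7] → '<bc>'.

<bc>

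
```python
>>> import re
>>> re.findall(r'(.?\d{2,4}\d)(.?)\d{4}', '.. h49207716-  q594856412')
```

[('h4920', ''), ('q59485', '')]

Pattern: optionally any character, then 2 to 4 of a digit, then a digit (captured); then optionally any character (captured); then exactly 4 of a digit.
Scanning left to right: at [3:12] match 'h49207716', groups = ('h4920', ''); at [15:25] match 'q594856412', groups = ('q59485', '').
`findall` packs the 2 group values into a tuple for every match.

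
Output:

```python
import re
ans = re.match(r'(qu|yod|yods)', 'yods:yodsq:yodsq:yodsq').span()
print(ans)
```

(0, 3)

The regex engine tests alternatives in the order written; an earlier branch that matches wins even if a later one would match more.
With `match`, the pattern is implicitly anchored at the beginning.
The match spans [0:3] → 'yod'.
Captured: group 1 = 'yod'.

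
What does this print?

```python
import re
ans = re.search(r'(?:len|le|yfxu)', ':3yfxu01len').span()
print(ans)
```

(2, 6)

The match spans [2:6] → 'yfxu'.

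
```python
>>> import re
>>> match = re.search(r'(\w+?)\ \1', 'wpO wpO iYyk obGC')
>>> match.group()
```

`\1` is not a pattern — it's the concrete string captured by group 1, re-applied verbatim.
The match spans [0:7] → 'wpO wpO'.

'wpO wpO'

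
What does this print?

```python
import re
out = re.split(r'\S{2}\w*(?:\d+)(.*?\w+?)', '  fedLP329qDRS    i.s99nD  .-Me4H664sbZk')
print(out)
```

A non-greedy quantifier consumes as few characters as it can — just enough that the remainder of the pattern still matches from where it stops; whatever follows it matches normally.
With a capturing group present, the delimiter's captured portion is kept in the result list.

['  ', 'q', 'DRS    ', 'n', 'D  ', 's', 'bZk']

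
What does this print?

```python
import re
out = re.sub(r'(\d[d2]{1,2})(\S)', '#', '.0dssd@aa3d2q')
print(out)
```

This matches a digit, then 1 to 2 of one of [d2] (captured); then a non-whitespace character (captured).
Each match is replaced by '#'.

.#sd@aa#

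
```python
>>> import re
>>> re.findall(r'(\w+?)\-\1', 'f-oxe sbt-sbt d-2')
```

`\1` has to match the exact text group 1 already captured.
Scanning left to right: at [6:13] match 'sbt-sbt', group 1 = 'sbt'.
Because there's exactly one group, `findall` drops the full match and keeps group 1 from the one hit.

['sbt']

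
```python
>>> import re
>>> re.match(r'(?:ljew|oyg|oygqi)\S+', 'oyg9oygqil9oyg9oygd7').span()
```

`re.match` won't scan ahead — the pattern has to work from the very first character.
The match spans [0:20] → 'oyg9oygqil9oyg9oygd7'.

(0, 20)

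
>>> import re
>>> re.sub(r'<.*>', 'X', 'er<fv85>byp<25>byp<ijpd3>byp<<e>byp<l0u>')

Matches: at [2:40] → '<fv85>byp<25>byp<ijpd3>byp<<e>byp<l0u>'.
Each match is replaced by 'X'.

'erX'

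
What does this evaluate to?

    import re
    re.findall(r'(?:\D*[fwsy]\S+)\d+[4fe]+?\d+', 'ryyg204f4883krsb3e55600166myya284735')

['ryyg204f4883krsb3e55600166myya284735']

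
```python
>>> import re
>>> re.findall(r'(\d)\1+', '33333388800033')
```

['3', '8', '0', '3']

`\1` has to match the exact text group 1 already captured.
One capturing group, so `findall` returns just the captured substring from each match — 4 in all.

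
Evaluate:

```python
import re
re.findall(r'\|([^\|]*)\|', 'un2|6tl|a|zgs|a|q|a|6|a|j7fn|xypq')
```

['6tl', 'zgs', 'q', '6', 'j7fn']

With a single group, `findall` returns only what that group captured — 5 items.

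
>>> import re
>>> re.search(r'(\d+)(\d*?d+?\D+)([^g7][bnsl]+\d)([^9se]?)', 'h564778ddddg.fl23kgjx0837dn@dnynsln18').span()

(1, 17)

The pattern matches one or more of a digit (captured); then zero or more of a digit (lazy), then one or more of the literal 'd' (lazy), then one or more of a non-digit (captured); then any character except [g7], then one or more of one of [bnsl], then a digit (captured); then optionally any character except [9se] (captured).
`re.search` tries every starting position until one works.
The match spans [1:17] → '564778ddddg.fl23'.
Captured: group 1 = '564778', group 2 = 'ddddg.', group 3 = 'fl2', group 4 = '3'.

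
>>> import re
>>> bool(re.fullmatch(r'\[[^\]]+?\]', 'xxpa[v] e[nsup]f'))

False

`re.fullmatch` requires the pattern to consume the entire string.
Here the string isn't matched end-to-end, so the call returns None, and `bool(None)` is False.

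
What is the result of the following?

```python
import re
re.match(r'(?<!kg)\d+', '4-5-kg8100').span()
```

(0, 1)

`match` is anchored at position 0; if the pattern doesn't fit there, it returns None.
The match spans [0:1] → '4'.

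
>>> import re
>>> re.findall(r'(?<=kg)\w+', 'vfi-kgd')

['d']

Lookahead/lookbehind check context without consuming it, so the matched span excludes the asserted characters.
`findall` yields the raw match text (1 of them) because the pattern has no groups.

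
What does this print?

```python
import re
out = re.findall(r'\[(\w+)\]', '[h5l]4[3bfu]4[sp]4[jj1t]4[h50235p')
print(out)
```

['h5l', '3bfu', 'sp', 'jj1t']

Walking the string: at [0:5] match '[h5l]', group 1 = 'h5l'; at [6:12] match '[3bfu]', group 1 = '3bfu'; at [13:17] match '[sp]', group 1 = 'sp'; at [18:24] match '[jj1t]', group 1 = 'jj1t'.
One capturing group, so `findall` returns just the captured substring from each match — 4 in all.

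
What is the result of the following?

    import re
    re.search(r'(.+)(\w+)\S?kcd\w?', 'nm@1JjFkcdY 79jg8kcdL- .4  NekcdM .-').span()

The pattern matches one or more of any character (captured); then one or more of a word character (captured); then optionally a non-whitespace character, then the literal 'kcd', then optionally a word character.
`re.search` tries every starting position until one works.
The match spans [0:33] → 'nm@1JjFkcdY 79jg8kcdL- .4  NekcdM'.
Captured: group 1 = 'nm@1JjFkcdY 79jg8kcdL- .4  N', group 2 = 'e'.

(0, 33)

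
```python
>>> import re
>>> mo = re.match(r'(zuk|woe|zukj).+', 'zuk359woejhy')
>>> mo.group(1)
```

The match spans [0:12] → 'zuk359woejhy'.
Captured: group 1 = 'zuk'.

'zuk'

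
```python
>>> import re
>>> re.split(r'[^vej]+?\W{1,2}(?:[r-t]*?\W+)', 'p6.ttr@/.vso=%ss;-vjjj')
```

['', 'v', 'vjjj']

This matches one or more of any character except [vej] (lazy), then 1 to 2 of a non-word character; then zero or more of a character in [r-t] (lazy), then one or more of a non-word character (non-capturing group).
Matches to split on: at [0:9] → 'p6.ttr@/.'; at [10:18] → 'so=%ss;-'.
The string is cut at each match, leaving 3 pieces.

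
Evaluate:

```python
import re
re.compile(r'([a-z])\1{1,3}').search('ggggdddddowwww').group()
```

'gggg'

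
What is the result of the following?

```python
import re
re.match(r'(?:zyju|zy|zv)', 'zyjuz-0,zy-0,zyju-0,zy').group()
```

'zyju'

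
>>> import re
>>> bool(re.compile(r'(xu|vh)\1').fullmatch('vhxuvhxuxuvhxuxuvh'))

`re.fullmatch` is like wrapping the pattern in `^…$` (in single-line mode).
Here the string isn't matched end-to-end, so the call returns None, and `bool(None)` is False.

False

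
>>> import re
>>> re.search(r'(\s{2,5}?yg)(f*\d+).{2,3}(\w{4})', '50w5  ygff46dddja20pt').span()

(4, 19)

The pattern matches 2 to 5 of whitespace (lazy), then the literal 'yg' (captured); then zero or more of a literal 'f', then one or more of a digit (captured); then 2 to 3 of any character; then exactly 4 of a word character (captured).
`re.search` tries every starting position until one works.
The match spans [4:19] → '  ygff46dddja20'.
Captured: group 1 = '  yg', group 2 = 'ff46', group 3 = 'ja20'.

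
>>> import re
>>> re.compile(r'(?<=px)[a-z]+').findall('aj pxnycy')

The `(?=…)`/`(?<=…)` assertion just peeks at neighbouring text; it doesn't advance the match position.
Walking the string: at [5:9] → 'nycy'.
No capturing groups, so `findall` returns the 1 full match string.

['nycy']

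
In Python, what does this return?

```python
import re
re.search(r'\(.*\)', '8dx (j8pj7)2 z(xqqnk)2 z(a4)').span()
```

(4, 28)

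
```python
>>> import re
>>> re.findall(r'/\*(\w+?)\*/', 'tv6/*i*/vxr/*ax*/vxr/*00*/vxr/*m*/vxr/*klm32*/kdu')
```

['i', 'ax', '00', 'm', 'klm32']

Scanning left to right: at [3:8] match '/*i*/', group 1 = 'i'; at [11:17] match '/*ax*/', group 1 = 'ax'; at [20:26] match '/*00*/', group 1 = '00'; at [29:34] match '/*m*/', group 1 = 'm'; at [37:46] match '/*klm32*/', group 1 = 'klm32'.
One capturing group, so `findall` returns just the captured substring from each match — 5 in all.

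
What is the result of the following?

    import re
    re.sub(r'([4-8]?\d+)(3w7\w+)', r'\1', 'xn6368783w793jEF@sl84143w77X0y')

The pattern matches optionally a character in [4-8], then one or more of a digit (captured); then the literal '3w7', then one or more of a word character (captured).
Matches: at [2:16] → '6368783w793jEF'; at [19:30] → '84143w77X0y'.
Each match is replaced using the text its own group 1 captured.

'xn636878@sl8414'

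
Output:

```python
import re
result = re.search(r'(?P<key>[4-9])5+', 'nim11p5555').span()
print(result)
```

(6, 10)

The pattern matches a character in [4-9] (captured as 'key'); then one or more of a literal '5'.
`re.search` scans for the first position where the pattern succeeds.
The match spans [6:10] → '5555'.
Captured: group 1 = '5'.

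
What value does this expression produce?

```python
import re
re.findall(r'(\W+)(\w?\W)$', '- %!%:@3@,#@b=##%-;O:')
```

[('=##%-;', 'O:')]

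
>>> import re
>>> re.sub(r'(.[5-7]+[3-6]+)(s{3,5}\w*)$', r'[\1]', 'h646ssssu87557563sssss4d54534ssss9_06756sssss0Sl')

'[h646]'

Pattern: any character, then one or more of a character in [5-7], then one or more of a character in [3-6] (captured); then 3 to 5 of a literal 's', then zero or more of a word character (captured); then anchored at the end.
Matches: at [0:48] → 'h646ssssu87557563sssss4d54534ssss9_06756sssss0Sl'.
The replacement refers to a captured group, so each match is rewritten using its own captured text.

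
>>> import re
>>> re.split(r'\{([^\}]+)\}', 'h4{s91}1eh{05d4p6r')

['h4', 's91', '1eh{05d4p6r']

Matches to split on: at [2:7] → '{s91}'.
`re.split` interleaves the captured-group text with the surrounding fragments.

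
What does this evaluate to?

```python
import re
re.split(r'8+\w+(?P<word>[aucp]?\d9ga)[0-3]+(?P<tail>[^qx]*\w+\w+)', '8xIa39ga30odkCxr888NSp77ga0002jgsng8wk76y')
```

['', '39ga', 'odkCxr888NSp77ga0002jgsng8wk76y', '']

Pattern: one or more of a literal '8'; then one or more of a word character; then optionally one of [aucp], then a digit, then the literal '9ga' (captured as 'word'); then one or more of a character in [0-3]; then zero or more of any character except [qx], then one or more of a word character, then one or more of a word character (captured as 'tail').
Matches to split on: at [0:41] → '8xIa39ga30odkCxr888NSp77ga0002jgsng8wk76y'.
The group in the pattern means `split` returns the separators' captures alongside the pieces.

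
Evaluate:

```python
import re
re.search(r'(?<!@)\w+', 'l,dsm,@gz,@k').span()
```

(0, 1)

The negative lookaround is zero-width — it rules out positions where the adjacent text would match, without consuming anything.
The match spans [0:1] → 'l'.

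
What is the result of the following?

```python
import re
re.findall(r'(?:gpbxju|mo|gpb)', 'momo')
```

No capturing groups, so `findall` returns the 2 full match strings.

['mo', 'mo']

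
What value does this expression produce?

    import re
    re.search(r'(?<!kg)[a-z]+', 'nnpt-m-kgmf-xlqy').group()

'nnpt'

Because the assertion is negative and zero-width, positions next to the forbidden text are skipped.
The match spans [0:4] → 'nnpt'.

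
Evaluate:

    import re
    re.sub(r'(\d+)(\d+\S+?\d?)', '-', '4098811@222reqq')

'--eqq'

The pattern matches one or more of a digit (captured); then one or more of a digit, then one or more of a non-whitespace character (lazy), then optionally a digit (captured).
The `?` after the quantifier makes it lazy — it takes as little as possible before letting the rest of the pattern try.
Matches: at [0:9] → '4098811@2'; at [9:12] → '22r'.
Each match is replaced by '-'.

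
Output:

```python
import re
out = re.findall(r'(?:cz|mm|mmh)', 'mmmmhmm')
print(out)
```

Alternation isn't longest-match — the leftmost alternative that fits at this position is chosen.
Scanning left to right: at [0:2] → 'mm'; at [2:4] → 'mm'; at [5:7] → 'mm'.
With no groups in the pattern, `findall` gives back each whole match — 3 here.

['mm', 'mm', 'mm']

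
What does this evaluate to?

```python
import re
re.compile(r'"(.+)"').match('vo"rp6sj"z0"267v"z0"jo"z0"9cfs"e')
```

`match` is anchored at position 0; if the pattern doesn't fit there, it returns None.
Here the string doesn't start with a match, so the call returns None.

None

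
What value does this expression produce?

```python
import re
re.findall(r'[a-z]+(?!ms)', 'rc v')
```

['rc', 'v']

Because the assertion is negative and zero-width, positions next to the forbidden text are skipped.
Walking the string: at [0:2] → 'rc'; at [3:4] → 'v'.
No capturing groups, so `findall` returns the 2 full match strings.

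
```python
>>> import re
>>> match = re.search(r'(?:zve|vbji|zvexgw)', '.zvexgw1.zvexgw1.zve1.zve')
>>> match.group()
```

'zve'

The regex engine tests alternatives in the order written; an earlier branch that matches wins even if a later one would match more.
`search` walks the string left to right and returns the first match it finds.
The match spans [1:4] → 'zve'.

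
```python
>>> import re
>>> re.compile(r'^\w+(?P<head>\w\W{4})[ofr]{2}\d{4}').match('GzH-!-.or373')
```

None

This matches anchored at the start of the string; then one or more of a word character; then a word character, then exactly 4 of a non-word character (captured as 'head'); then exactly 2 of one of [ofr], then exactly 4 of a digit.
With `match`, the pattern is implicitly anchored at the beginning.
Here the string doesn't start with a match, so the call returns None.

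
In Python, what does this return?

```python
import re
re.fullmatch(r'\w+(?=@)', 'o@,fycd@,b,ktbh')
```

Lookahead/lookbehind check context without consuming it, so the matched span excludes the asserted characters.
`fullmatch` succeeds only if the pattern covers the string from start to end.
Here the string isn't matched end-to-end, so the call returns None.

None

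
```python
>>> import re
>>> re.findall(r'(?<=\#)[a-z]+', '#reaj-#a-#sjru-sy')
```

['reaj', 'a', 'sjru']

The positive lookaround only admits positions where the adjacent text matches; those characters stay outside the span.
Since nothing is captured, `findall` lists the 3 matched substrings directly.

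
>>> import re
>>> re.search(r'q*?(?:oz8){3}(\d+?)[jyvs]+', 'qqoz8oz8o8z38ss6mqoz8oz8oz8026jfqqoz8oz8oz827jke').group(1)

'026'

The match spans [17:31] → 'qoz8oz8oz8026j'.
Captured: group 1 = '026'.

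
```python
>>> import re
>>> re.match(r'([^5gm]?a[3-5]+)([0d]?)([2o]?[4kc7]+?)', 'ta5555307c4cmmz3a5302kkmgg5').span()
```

(0, 9)

`re.match` won't scan ahead — the pattern has to work from the very first character.
The match spans [0:9] → 'ta5555307'.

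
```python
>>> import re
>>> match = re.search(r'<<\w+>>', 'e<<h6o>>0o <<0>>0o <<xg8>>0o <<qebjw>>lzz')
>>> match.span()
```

Unlike `match`, `search` isn't anchored — it looks for the pattern anywhere in the string.
The match spans [1:8] → '<<h6o>>'.

(1, 8)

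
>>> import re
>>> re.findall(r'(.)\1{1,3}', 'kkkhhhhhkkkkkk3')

['k', 'h', 'k', 'k']

A backreference is literal: `\1` must see the identical characters the first group matched.
One capturing group, so `findall` returns just the captured substring from each match — 4 in all.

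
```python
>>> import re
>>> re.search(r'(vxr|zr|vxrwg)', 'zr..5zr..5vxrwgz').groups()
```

The match spans [0:2] → 'zr'.
Captured: group 1 = 'zr'.

('zr',)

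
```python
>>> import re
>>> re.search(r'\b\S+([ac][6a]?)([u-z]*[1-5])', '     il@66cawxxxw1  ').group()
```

'il@66cawxxxw1'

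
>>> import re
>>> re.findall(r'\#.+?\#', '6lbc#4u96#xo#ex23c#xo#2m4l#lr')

['#4u96#', '#ex23c#', '#2m4l#']

With no groups in the pattern, `findall` gives back each whole match — 3 here.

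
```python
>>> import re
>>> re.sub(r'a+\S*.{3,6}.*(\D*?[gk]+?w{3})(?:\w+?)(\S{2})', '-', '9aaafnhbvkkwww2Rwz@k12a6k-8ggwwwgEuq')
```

Pattern: one or more of a literal 'a', then zero or more of a non-whitespace character, then 3 to 6 of any character; then zero or more of any character; then zero or more of a non-digit (lazy), then one or more of one of [gk] (lazy), then exactly 3 of a literal 'w' (captured); then one or more of a word character (lazy) (non-capturing group); then exactly 2 of a non-whitespace character (captured).
With the lazy modifier that quantifier settles for the fewest repetitions that let the rest of the pattern succeed (the atoms after it are unaffected and can still be greedy).
Matches: at [1:35] → 'aaafnhbvkkwww2Rwz@k12a6k-8ggwwwgEu'.
`sub` substitutes '-' at each match site.

'9-q'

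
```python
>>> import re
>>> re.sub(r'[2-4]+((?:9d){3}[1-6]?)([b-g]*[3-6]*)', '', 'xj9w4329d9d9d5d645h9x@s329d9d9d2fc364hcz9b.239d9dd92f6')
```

'xj9wh9x@shcz9b.239d9dd92f6'

Pattern: one or more of a character in [2-4]; then the literal '9d' repeated 3 times, then optionally a character in [1-6] (captured); then zero or more of a character in [b-g], then zero or more of a character in [3-6] (captured).
Every occurrence is swapped for ''.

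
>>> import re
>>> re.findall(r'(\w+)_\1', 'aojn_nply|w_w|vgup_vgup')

['n', 'w', 'vgup']

The backreference `\1` re-matches whatever the first group consumed, character for character.
Because there's exactly one group, `findall` drops the full match and keeps group 1 from each hit.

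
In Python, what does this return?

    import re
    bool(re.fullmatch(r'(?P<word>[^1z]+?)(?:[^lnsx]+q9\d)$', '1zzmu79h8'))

False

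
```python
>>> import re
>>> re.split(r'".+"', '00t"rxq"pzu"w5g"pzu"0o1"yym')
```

['00t', 'yym']

Matches to split on: at [3:24] → '"rxq"pzu"w5g"pzu"0o1"'.
The string is cut at each match, leaving 2 pieces.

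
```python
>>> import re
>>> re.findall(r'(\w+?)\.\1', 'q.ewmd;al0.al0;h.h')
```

A backreference is literal: `\1` must see the identical characters the first group matched.
Walking the string: at [7:14] match 'al0.al0', group 1 = 'al0'; at [15:18] match 'h.h', group 1 = 'h'.
One capturing group, so `findall` returns just the captured substring from each match — 2 in all.

['al0', 'h']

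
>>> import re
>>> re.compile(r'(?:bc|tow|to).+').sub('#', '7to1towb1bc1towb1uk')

'7#'

Matches: at [1:19] → 'to1towb1bc1towb1uk'.
`sub` substitutes '#' at each match site.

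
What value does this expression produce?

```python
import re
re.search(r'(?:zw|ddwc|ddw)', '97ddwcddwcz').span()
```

Alternation isn't longest-match — the leftmost alternative that fits at this position is chosen.
The match spans [2:6] → 'ddwc'.

(2, 6)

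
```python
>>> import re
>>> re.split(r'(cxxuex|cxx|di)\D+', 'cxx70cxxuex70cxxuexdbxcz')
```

['cxx70', 'cxx', '70', 'cxxuex', '']

Alternation tries branches left to right and keeps the first one that lets the overall match succeed at that position.
Matches to split on: at [5:11] → 'cxxuex'; at [13:24] → 'cxxuexdbxcz'.
`re.split` interleaves the captured-group text with the surrounding fragments.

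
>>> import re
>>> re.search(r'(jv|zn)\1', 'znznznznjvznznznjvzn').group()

A backreference is literal: `\1` must see the identical characters the first group matched.
Unlike `match`, `search` isn't anchored — it looks for the pattern anywhere in the string.
The match spans [0:4] → 'znzn'.
Captured: group 1 = 'zn'.

'znzn'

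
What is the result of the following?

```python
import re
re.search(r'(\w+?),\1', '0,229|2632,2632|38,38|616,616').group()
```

'2632,2632'

The backreference `\1` re-matches whatever the first group consumed, character for character.
The match spans [6:15] → '2632,2632'.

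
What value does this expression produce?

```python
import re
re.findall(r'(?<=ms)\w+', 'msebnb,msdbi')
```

Because the assertion is zero-width, the text it checks is not consumed and won't appear in the result.
Walking the string: at [2:6] → 'ebnb'; at [9:12] → 'dbi'.
Since nothing is captured, `findall` lists the 2 matched substrings directly.

['ebnb', 'dbi']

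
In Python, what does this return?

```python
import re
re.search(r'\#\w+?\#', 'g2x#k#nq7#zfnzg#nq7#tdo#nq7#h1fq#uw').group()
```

The match spans [3:6] → '#k#'.

'#k#'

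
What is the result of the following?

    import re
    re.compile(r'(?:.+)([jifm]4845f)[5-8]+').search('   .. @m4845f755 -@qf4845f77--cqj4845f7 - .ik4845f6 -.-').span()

(0, 39)

This matches one or more of any character (non-capturing group); then one of [jifm], then the literal '48', then the literal '45f' (captured); then one or more of a character in [5-8].
`search` walks the string left to right and returns the first match it finds.
The match spans [0:39] → '   .. @m4845f755 -@qf4845f77--cqj4845f7'.
Captured: group 1 = 'j4845f'.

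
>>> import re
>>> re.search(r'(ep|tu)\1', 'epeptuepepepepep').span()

(0, 4)

A backreference is literal: `\1` must see the identical characters the first group matched.
`search` walks the string left to right and returns the first match it finds.
The match spans [0:4] → 'epep'.
Captured: group 1 = 'ep'.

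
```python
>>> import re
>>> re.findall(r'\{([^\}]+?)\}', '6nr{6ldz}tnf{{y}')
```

['6ldz', '{y']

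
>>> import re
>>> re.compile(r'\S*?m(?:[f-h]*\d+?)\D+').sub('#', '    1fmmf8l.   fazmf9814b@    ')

This matches zero or more of a non-whitespace character (lazy), then a literal 'm'; then zero or more of a character in [f-h], then one or more of a digit (lazy) (non-capturing group); then one or more of a non-digit.
Matches: at [4:20] → '1fmmf8l.   fazmf'.
Each match is replaced by '#'.

'    #9814b@    '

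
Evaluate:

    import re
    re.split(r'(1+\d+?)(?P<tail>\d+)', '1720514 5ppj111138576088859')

A `+?`/`*?`/`{m,n}?` starts at its minimum and grows only as far as needed for what follows to match.
Because the pattern has a capturing group, `split` also inserts each captured text between the pieces.

['', '17', '20514', ' 5ppj', '11113', '8576088859', '']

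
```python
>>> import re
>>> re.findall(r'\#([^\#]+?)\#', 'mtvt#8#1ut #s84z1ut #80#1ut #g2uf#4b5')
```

Walking the string: at [4:7] match '#8#', group 1 = '8'; at [11:21] match '#s84z1ut #', group 1 = 's84z1ut '; at [23:29] match '#1ut #', group 1 = '1ut '.
`findall` collects group 1 from each match (3 total).

['8', 's84z1ut ', '1ut ']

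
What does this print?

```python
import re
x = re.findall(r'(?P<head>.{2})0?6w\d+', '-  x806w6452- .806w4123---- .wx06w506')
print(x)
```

['x8', '.8', 'wx']

`findall` collects group 1 from each match (3 total).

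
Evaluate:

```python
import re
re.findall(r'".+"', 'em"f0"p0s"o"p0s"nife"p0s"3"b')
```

['"f0"p0s"o"p0s"nife"p0s"3"']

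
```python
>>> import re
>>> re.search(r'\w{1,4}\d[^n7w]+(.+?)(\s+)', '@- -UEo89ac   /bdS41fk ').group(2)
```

' '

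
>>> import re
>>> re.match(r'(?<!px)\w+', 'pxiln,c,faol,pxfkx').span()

A negative assertion filters positions out without eating any characters.
With `match`, the pattern is implicitly anchored at the beginning.
The match spans [0:5] → 'pxiln'.

(0, 5)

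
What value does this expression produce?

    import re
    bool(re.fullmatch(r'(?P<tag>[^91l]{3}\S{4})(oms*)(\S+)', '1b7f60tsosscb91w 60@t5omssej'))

False

This matches exactly 3 of any character except [91l], then exactly 4 of a non-whitespace character (captured as 'tag'); then the literal 'om', then zero or more of the literal 's' (captured); then one or more of a non-whitespace character (captured).
`re.fullmatch` requires the pattern to consume the entire string.
Here there's no way to consume every character, so the call returns None, and `bool(None)` is False.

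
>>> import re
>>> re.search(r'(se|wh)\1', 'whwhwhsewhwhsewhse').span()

(0, 4)

The backreference `\1` re-matches whatever the first group consumed, character for character.
`re.search` tries every starting position until one works.
The match spans [0:4] → 'whwh'.
Captured: group 1 = 'wh'.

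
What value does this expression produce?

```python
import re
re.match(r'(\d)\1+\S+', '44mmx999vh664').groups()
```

('4',)

A backreference is literal: `\1` must see the identical characters the first group matched.
`re.match` won't scan ahead — the pattern has to work from the very first character.
The match spans [0:13] → '44mmx999vh664'.
Captured: group 1 = '4'.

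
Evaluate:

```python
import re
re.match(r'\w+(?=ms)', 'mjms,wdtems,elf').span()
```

The positive lookaround only admits positions where the adjacent text matches; those characters stay outside the span.
`re.match` only tries the pattern at the start of the string.
The match spans [0:2] → 'mj'.

(0, 2)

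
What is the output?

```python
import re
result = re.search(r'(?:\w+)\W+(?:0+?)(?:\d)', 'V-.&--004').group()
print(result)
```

A `+?`/`*?`/`{m,n}?` starts at its minimum and grows only as far as needed for what follows to match.
The match spans [0:8] → 'V-.&--00'.

V-.&--00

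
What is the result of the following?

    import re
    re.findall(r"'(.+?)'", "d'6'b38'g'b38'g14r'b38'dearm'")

With the lazy modifier that quantifier settles for the fewest repetitions that let the rest of the pattern succeed (the atoms after it are unaffected and can still be greedy).
One capturing group, so `findall` returns just the captured substring from each match — 4 in all.

['6', 'g', 'g14r', 'dearm']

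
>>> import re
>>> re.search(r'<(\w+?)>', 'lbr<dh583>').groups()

('dh583',)

The match spans [3:10] → '<dh583>'.
Captured: group 1 = 'dh583'.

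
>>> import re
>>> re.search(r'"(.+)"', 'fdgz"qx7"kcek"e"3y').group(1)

'qx7"kcek"e'

`re.search` scans for the first position where the pattern succeeds.
The match spans [4:16] → '"qx7"kcek"e"'.
Captured: group 1 = 'qx7"kcek"e'.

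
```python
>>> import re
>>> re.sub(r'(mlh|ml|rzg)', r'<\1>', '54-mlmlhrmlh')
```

Alternation tries branches left to right and keeps the first one that lets the overall match succeed at that position.
Each match is replaced using the text its own group 1 captured.

'54-<ml><mlh>r<mlh>'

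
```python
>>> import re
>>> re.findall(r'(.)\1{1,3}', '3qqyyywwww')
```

['q', 'y', 'w']

After group 1 captures some text, `\1` only succeeds where that same text appears again.
With a single group, `findall` returns only what that group captured — 3 items.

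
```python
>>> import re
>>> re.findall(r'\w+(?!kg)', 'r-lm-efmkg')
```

The negative lookahead/lookbehind blocks any match where the forbidden context is present.
Matches: at [0:1] → 'r'; at [2:4] → 'lm'; at [5:10] → 'efmkg'.
Since nothing is captured, `findall` lists the 3 matched substrings directly.

['r', 'lm', 'efmkg']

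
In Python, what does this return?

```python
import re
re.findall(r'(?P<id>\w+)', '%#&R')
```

['R']

Pattern: one or more of a word character (captured as 'id').
Scanning left to right: at [3:4] match 'R', group 1 = 'R'.
With a single group, `findall` returns only what that group captured — 1 item.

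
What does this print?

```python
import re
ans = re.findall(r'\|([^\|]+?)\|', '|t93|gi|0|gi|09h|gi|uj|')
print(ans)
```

Walking the string: at [0:5] match '|t93|', group 1 = 't93'; at [7:10] match '|0|', group 1 = '0'; at [12:17] match '|09h|', group 1 = '09h'; at [19:23] match '|uj|', group 1 = 'uj'.
One capturing group, so `findall` returns just the captured substring from each match — 4 in all.

['t93', '0', '09h', 'uj']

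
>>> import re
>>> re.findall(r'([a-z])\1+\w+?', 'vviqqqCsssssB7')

['v', 'q', 's']

After group 1 captures some text, `\1` only succeeds where that same text appears again.
Walking the string: at [0:3] match 'vvi', group 1 = 'v'; at [3:7] match 'qqqC', group 1 = 'q'; at [7:13] match 'sssssB', group 1 = 's'.
One capturing group, so `findall` returns just the captured substring from each match — 3 in all.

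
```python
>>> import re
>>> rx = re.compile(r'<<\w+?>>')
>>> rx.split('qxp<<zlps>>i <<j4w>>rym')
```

['qxp', 'i ', 'rym']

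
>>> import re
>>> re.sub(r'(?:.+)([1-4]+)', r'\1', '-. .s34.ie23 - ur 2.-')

'2.-'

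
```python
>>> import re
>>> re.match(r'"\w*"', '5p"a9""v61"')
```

None

`re.match` only tries the pattern at the start of the string.
Here the string doesn't start with a match, so the call returns None.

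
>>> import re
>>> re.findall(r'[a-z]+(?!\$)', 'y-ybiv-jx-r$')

The negative lookaround is zero-width — it rules out positions where the adjacent text would match, without consuming anything.
Matches: at [0:1] → 'y'; at [2:6] → 'ybiv'; at [7:9] → 'jx'.
Since nothing is captured, `findall` lists the 3 matched substrings directly.

['y', 'ybiv', 'jx']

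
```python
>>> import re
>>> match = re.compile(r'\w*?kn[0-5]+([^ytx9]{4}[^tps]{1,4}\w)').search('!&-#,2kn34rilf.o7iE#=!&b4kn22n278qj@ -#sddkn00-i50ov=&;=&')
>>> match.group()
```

'2kn34rilf.o7iE'

This matches zero or more of a word character (lazy), then the literal 'kn', then one or more of a character in [0-5]; then exactly 4 of any character except [ytx9], then 1 to 4 of any character except [tps], then a word character (captured).
`search` walks the string left to right and returns the first match it finds.
The match spans [5:19] → '2kn34rilf.o7iE'.
Captured: group 1 = 'rilf.o7iE'.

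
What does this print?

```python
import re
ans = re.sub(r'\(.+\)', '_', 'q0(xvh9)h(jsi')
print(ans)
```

Every occurrence is swapped for '_'.

q0_h(jsi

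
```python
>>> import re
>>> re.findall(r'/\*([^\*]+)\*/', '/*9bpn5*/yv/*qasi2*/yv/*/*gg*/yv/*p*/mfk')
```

['9bpn5', 'qasi2', 'gg', 'p']

With a single group, `findall` returns only what that group captured — 4 items.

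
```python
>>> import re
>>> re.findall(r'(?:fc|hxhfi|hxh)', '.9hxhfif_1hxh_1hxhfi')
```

['hxhfi', 'hxh', 'hxhfi']

`|` is ordered: at each position the engine commits to the first alternative that works.
Scanning left to right: at [2:7] → 'hxhfi'; at [10:13] → 'hxh'; at [15:20] → 'hxhfi'.
`findall` yields the raw match text (3 of them) because the pattern has no groups.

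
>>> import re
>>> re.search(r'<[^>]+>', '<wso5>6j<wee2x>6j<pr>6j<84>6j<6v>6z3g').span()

The match spans [0:6] → '<wso5>'.

(0, 6)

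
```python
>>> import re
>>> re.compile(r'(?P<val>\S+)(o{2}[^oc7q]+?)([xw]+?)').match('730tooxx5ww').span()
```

`re.match` only tries the pattern at the start of the string.
The match spans [0:8] → '730tooxx'.

(0, 8)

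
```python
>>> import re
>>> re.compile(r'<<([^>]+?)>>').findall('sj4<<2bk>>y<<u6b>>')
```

['2bk', 'u6b']

Walking the string: at [3:10] match '<<2bk>>', group 1 = '2bk'; at [11:18] match '<<u6b>>', group 1 = 'u6b'.
With a single group, `findall` returns only what that group captured — 2 items.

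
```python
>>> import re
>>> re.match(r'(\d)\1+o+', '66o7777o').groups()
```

`\1` has to match the exact text group 1 already captured.
`match` is anchored at position 0; if the pattern doesn't fit there, it returns None.
The match spans [0:3] → '66o'.
Captured: group 1 = '6'.

('6',)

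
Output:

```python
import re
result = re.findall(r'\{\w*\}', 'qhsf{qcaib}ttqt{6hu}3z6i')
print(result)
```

Scanning left to right: at [4:11] → '{qcaib}'; at [15:20] → '{6hu}'.
`findall` yields the raw match text (2 of them) because the pattern has no groups.

['{qcaib}', '{6hu}']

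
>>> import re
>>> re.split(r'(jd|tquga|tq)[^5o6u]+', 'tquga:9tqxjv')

['', 'tquga', '']

Because the pattern has a capturing group, `split` also inserts each captured text between the pieces.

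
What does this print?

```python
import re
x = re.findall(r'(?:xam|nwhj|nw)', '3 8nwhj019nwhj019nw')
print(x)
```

['nwhj', 'nwhj', 'nw']

`|` is ordered: at each position the engine commits to the first alternative that works.
Scanning left to right: at [3:7] → 'nwhj'; at [10:14] → 'nwhj'; at [17:19] → 'nw'.
Since nothing is captured, `findall` lists the 3 matched substrings directly.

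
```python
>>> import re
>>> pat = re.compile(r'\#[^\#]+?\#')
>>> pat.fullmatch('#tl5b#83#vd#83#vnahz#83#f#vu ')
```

None

`fullmatch` succeeds only if the pattern covers the string from start to end.
Here the pattern can't cover the whole string, so the call returns None.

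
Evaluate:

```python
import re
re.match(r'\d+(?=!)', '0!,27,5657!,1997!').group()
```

The `(?=…)`/`(?<=…)` assertion just peeks at neighbouring text; it doesn't advance the match position.
`re.match` won't scan ahead — the pattern has to work from the very first character.
The match spans [0:1] → '0'.

'0'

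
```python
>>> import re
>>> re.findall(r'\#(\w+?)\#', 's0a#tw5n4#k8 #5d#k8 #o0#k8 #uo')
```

['tw5n4', '5d', 'o0']

Scanning left to right: at [3:10] match '#tw5n4#', group 1 = 'tw5n4'; at [13:17] match '#5d#', group 1 = '5d'; at [20:24] match '#o0#', group 1 = 'o0'.
`findall` collects group 1 from each match (3 total).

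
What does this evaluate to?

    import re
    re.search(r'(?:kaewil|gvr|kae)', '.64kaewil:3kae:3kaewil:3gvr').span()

`|` is ordered: at each position the engine commits to the first alternative that works.
Unlike `match`, `search` isn't anchored — it looks for the pattern anywhere in the string.
The match spans [3:9] → 'kaewil'.

(3, 9)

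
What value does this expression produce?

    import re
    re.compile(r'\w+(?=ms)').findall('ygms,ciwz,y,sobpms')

['yg', 'sobp']

The positive lookaround only admits positions where the adjacent text matches; those characters stay outside the span.
Scanning left to right: at [0:2] → 'yg'; at [12:16] → 'sobp'.
`findall` yields the raw match text (2 of them) because the pattern has no groups.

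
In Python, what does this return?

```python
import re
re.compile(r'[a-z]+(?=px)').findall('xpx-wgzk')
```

['x']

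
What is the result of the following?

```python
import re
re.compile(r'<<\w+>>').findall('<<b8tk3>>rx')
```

`findall` yields the raw match text (1 of them) because the pattern has no groups.

['<<b8tk3>>']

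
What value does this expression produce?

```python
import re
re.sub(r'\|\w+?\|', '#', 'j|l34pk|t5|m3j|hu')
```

Matches: at [1:8] → '|l34pk|'; at [10:15] → '|m3j|'.
Every occurrence is swapped for '#'.

'j#t5#hu'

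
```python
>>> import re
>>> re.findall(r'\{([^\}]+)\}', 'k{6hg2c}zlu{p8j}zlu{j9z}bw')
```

With a single group, `findall` returns only what that group captured — 3 items.

['6hg2c', 'p8j', 'j9z']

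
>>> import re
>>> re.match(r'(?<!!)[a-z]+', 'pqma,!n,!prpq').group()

'pqma'

The negative lookaround is zero-width — it rules out positions where the adjacent text would match, without consuming anything.
With `match`, the pattern is implicitly anchored at the beginning.
The match spans [0:4] → 'pqma'.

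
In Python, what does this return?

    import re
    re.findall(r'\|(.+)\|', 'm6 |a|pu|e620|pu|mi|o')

Matches: at [3:20] match '|a|pu|e620|pu|mi|', group 1 = 'a|pu|e620|pu|mi'.
Because there's exactly one group, `findall` drops the full match and keeps group 1 from the one hit.

['a|pu|e620|pu|mi']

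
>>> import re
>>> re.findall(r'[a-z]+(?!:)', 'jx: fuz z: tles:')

['j', 'fuz', 'tle']

Because the assertion is negative and zero-width, positions next to the forbidden text are skipped.
With no groups in the pattern, `findall` gives back each whole match — 3 here.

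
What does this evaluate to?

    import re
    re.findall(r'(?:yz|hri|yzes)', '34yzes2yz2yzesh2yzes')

`|` is ordered: at each position the engine commits to the first alternative that works.
Walking the string: at [2:4] → 'yz'; at [7:9] → 'yz'; at [10:12] → 'yz'; at [16:18] → 'yz'.
`findall` yields the raw match text (4 of them) because the pattern has no groups.

['yz', 'yz', 'yz', 'yz']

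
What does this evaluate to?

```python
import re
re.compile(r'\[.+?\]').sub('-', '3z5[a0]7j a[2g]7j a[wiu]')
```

'3z5-7j a-7j a-'

Because the quantifier is non-greedy, it stops expanding at the earliest point where the rest of the pattern can succeed.
Matches: at [3:7] → '[a0]'; at [11:15] → '[2g]'; at [19:24] → '[wiu]'.
Each match is replaced by '-'.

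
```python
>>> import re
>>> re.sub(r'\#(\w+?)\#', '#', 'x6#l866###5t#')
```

'x6###'

Matches: at [2:8] → '#l866#'; at [9:13] → '#5t#'.
`sub` substitutes '#' at each match site.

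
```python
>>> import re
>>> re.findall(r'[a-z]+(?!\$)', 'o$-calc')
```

['calc']

Because the assertion is negative and zero-width, positions next to the forbidden text are skipped.
Walking the string: at [3:7] → 'calc'.
`findall` yields the raw match text (1 of them) because the pattern has no groups.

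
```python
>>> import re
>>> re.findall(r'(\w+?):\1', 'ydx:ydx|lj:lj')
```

['ydx', 'lj']

The backreference `\1` re-matches whatever the first group consumed, character for character.
Because there's exactly one group, `findall` drops the full match and keeps group 1 from each hit.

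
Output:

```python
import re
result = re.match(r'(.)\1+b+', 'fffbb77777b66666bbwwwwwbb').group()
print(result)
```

With `match`, the pattern is implicitly anchored at the beginning.
The match spans [0:5] → 'fffbb'.

fffbb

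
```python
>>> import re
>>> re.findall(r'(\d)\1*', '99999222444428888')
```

['9', '2', '4', '2', '8']

The backreference `\1` re-matches whatever the first group consumed, character for character.
Walking the string: at [0:5] match '99999', group 1 = '9'; at [5:8] match '222', group 1 = '2'; at [8:12] match '4444', group 1 = '4'; at [12:13] match '2', group 1 = '2'; at [13:17] match '8888', group 1 = '8'.
Because there's exactly one group, `findall` drops the full match and keeps group 1 from each hit.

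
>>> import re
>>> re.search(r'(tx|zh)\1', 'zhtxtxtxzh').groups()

('tx',)

`\1` has to match the exact text group 1 already captured.
`search` walks the string left to right and returns the first match it finds.
The match spans [2:6] → 'txtx'.
Captured: group 1 = 'tx'.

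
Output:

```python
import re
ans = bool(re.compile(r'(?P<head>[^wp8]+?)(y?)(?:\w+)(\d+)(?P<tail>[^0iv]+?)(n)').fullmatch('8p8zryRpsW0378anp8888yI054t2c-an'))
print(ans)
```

False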